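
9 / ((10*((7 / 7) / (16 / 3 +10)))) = 69 / 5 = 13.80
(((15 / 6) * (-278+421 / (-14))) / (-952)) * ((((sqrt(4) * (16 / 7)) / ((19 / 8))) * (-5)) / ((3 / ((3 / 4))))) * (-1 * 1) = 11350 / 5831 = 1.95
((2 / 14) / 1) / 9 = 1 / 63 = 0.02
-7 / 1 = -7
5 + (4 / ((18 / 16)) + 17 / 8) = 769 / 72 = 10.68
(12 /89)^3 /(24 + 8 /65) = 3510 /34543481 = 0.00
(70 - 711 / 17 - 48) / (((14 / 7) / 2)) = -337 / 17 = -19.82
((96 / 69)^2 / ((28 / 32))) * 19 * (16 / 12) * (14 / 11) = 1245184 / 17457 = 71.33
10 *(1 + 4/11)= 150/11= 13.64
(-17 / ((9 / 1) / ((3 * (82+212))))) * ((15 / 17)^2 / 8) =-11025 / 68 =-162.13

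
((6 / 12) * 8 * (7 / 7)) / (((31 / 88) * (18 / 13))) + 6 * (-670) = -1119292 / 279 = -4011.80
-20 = -20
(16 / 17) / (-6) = -8 / 51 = -0.16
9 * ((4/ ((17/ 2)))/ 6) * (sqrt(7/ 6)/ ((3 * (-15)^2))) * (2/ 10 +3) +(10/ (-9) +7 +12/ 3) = 9.89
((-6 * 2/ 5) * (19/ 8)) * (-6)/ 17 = 171/ 85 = 2.01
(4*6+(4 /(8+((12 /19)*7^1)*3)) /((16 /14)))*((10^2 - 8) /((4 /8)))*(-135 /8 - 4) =-74995525 /808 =-92816.24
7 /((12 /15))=35 /4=8.75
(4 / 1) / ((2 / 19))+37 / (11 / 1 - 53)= 1559 / 42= 37.12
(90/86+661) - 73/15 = 423881/645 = 657.18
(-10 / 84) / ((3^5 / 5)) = -25 / 10206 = -0.00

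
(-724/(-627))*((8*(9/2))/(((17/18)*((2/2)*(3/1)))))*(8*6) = 2502144/3553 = 704.23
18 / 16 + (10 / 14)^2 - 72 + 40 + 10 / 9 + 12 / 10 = -494867 / 17640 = -28.05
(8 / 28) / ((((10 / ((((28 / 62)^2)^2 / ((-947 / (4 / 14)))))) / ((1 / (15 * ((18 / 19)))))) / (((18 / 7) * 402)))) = -570304 / 21864359675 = -0.00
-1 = -1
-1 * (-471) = 471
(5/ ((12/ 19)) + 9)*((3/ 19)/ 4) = 203/ 304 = 0.67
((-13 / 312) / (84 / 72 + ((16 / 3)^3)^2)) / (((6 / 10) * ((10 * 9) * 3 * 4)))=-3 / 1073796256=-0.00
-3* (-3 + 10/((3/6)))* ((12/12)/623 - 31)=1580.92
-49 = -49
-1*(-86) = 86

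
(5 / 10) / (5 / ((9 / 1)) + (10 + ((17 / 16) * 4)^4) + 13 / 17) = 0.00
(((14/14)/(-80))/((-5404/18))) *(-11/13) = -99/2810080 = -0.00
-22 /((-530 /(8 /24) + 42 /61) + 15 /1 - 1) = 671 /48047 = 0.01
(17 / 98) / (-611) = -17 / 59878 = -0.00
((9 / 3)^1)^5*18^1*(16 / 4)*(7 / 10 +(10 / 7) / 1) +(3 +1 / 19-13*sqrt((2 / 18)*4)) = 74285564 / 1995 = 37235.87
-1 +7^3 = 342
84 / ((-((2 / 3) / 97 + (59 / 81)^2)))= -53459028 / 342031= -156.30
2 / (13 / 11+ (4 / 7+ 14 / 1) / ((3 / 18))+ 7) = 77 / 3681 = 0.02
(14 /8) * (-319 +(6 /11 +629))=5978 /11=543.45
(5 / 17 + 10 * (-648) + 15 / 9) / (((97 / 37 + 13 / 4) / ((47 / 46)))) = -1149061640 / 1019337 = -1127.26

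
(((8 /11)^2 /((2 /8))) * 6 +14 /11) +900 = 110590 /121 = 913.97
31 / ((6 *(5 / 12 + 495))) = 62 / 5945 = 0.01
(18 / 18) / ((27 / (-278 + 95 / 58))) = -1781 / 174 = -10.24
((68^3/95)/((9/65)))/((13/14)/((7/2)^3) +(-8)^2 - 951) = -26.95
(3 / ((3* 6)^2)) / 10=1 / 1080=0.00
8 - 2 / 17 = 134 / 17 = 7.88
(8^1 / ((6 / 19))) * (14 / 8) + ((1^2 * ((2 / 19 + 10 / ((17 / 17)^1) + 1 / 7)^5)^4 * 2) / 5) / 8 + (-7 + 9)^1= 1469056068072931150762358167623618019949000290943579272118759183 / 179963350334680441297575042898126279090056060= 8163084679969040183.58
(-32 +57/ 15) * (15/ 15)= -141/ 5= -28.20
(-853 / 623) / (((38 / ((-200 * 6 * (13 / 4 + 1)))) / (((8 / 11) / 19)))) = 17401200 / 2473933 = 7.03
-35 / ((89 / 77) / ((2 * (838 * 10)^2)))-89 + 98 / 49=-378509523743 / 89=-4252915997.11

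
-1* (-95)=95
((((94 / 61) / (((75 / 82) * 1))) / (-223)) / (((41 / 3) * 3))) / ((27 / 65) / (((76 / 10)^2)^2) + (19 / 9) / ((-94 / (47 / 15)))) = 0.00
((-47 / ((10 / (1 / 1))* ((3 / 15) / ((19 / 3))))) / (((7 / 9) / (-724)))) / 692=484899 / 2422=200.21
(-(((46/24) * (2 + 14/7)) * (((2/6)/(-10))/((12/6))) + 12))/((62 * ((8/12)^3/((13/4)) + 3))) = -83343/1345400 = -0.06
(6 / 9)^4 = 16 / 81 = 0.20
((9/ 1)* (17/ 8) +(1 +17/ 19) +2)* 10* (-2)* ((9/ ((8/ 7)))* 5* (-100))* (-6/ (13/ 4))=-826638750/ 247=-3346715.59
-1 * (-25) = 25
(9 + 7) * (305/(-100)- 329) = -26564/5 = -5312.80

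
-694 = -694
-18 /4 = -9 /2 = -4.50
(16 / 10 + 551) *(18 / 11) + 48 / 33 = 49814 / 55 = 905.71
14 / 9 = 1.56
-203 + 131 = -72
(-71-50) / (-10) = 12.10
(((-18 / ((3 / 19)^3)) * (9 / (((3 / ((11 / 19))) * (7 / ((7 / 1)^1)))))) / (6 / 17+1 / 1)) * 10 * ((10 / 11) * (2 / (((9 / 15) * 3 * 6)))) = -6137000 / 621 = -9882.45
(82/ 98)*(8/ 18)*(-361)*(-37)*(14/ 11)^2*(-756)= -736024128/ 121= -6082844.03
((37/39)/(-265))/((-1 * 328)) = 37/3389880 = 0.00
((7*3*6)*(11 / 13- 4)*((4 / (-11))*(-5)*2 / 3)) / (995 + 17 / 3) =-103320 / 214643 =-0.48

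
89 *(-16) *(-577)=821648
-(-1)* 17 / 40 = 17 / 40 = 0.42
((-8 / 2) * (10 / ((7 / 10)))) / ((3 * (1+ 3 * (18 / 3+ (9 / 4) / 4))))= -0.92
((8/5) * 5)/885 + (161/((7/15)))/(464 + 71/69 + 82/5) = 106665869/146992305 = 0.73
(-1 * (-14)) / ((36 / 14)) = 49 / 9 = 5.44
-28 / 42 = -0.67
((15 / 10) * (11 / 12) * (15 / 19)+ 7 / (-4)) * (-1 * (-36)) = -909 / 38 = -23.92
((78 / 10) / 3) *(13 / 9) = 169 / 45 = 3.76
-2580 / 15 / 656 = -43 / 164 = -0.26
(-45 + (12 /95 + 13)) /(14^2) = -757 /4655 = -0.16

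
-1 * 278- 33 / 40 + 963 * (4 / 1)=142927 / 40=3573.18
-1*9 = -9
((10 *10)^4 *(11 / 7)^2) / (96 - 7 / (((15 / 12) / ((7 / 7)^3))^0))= 12100000000 / 4361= 2774592.98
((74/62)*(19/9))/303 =703/84537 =0.01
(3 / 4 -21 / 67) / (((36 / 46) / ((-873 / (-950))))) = 261027 / 509200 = 0.51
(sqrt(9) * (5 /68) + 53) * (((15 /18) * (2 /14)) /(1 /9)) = 7755 /136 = 57.02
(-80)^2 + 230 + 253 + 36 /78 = 89485 /13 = 6883.46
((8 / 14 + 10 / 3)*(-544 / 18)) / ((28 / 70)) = -55760 / 189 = -295.03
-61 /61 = -1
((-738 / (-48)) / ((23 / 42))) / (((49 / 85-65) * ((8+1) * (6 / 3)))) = -24395 / 1007584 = -0.02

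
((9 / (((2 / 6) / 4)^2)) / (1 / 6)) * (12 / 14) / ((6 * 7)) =7776 / 49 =158.69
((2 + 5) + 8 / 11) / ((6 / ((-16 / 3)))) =-680 / 99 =-6.87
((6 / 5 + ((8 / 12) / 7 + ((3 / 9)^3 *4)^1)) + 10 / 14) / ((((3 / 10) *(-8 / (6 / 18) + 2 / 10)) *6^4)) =-10195 / 43722504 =-0.00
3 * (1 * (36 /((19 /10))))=1080 /19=56.84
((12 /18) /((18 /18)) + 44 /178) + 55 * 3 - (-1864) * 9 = 4523491 /267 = 16941.91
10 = 10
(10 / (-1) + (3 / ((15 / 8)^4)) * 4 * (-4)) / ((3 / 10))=-468572 / 10125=-46.28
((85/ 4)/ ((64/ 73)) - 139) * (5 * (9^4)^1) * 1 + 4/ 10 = -4818889963/ 1280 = -3764757.78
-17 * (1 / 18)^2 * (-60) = 85 / 27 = 3.15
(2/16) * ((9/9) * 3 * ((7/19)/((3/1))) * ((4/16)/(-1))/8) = -7/4864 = -0.00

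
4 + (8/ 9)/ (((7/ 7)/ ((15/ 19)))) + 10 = 838/ 57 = 14.70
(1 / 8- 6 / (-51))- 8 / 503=15511 / 68408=0.23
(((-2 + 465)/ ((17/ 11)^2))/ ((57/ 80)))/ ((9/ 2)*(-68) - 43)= -4481840/ 5749077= -0.78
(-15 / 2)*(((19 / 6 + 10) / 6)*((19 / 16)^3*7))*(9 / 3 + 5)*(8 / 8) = -18965135 / 12288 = -1543.39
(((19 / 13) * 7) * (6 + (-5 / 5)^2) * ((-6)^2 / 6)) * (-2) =-11172 / 13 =-859.38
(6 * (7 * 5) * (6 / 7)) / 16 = 45 / 4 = 11.25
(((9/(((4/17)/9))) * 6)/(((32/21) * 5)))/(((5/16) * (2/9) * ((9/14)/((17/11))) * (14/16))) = 2949534/275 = 10725.58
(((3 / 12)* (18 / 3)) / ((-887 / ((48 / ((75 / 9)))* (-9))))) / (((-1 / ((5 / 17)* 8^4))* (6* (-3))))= 5.87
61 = 61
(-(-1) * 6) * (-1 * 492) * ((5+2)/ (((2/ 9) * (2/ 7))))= -325458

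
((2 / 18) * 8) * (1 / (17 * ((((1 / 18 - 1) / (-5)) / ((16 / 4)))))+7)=7.33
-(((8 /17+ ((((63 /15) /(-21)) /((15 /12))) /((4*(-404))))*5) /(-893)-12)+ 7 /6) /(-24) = -996681181 /2207924640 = -0.45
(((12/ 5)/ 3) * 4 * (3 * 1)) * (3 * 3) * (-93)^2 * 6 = 22418208/ 5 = 4483641.60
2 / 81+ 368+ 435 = 65045 / 81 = 803.02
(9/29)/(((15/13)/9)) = 351/145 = 2.42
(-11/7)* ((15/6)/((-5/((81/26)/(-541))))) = -0.00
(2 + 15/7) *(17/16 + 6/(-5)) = -319/560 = -0.57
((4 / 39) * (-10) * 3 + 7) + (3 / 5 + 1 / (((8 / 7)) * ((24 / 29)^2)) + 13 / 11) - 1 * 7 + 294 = 968589877 / 3294720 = 293.98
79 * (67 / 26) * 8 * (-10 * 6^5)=-1646334720 / 13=-126641132.31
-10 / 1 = -10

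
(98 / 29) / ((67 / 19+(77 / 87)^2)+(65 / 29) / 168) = 27214992 / 34814789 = 0.78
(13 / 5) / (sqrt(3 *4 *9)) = 13 *sqrt(3) / 90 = 0.25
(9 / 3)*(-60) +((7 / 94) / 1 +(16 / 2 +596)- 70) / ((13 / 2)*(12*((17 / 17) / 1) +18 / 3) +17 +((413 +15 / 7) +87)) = -1229399 / 6862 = -179.16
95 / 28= 3.39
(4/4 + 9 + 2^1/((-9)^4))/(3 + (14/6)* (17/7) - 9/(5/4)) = 164030/24057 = 6.82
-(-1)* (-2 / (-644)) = 1 / 322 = 0.00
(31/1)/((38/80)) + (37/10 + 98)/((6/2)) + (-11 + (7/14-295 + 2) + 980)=73688/95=775.66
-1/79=-0.01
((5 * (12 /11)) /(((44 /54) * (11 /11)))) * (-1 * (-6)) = 4860 /121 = 40.17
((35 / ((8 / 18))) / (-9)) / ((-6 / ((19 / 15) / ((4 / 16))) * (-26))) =-133 / 468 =-0.28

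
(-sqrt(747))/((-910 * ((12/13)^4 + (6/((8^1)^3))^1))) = 281216 * sqrt(83)/62931155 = 0.04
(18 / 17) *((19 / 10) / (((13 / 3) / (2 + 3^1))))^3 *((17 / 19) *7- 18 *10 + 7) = -69476616 / 37349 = -1860.20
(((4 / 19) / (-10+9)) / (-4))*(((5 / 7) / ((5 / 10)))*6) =0.45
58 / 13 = 4.46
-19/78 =-0.24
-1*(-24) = 24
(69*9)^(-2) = 1 /385641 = 0.00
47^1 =47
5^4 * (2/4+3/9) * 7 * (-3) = -21875/2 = -10937.50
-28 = -28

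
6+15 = 21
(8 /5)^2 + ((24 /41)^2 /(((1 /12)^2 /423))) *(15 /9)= 1461995584 /42025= 34788.71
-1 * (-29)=29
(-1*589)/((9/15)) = -2945/3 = -981.67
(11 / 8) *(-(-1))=11 / 8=1.38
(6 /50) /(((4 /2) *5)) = 3 /250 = 0.01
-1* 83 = -83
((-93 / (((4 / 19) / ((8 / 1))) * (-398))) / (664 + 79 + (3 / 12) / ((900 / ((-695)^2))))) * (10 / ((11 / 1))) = 2544480 / 276499157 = 0.01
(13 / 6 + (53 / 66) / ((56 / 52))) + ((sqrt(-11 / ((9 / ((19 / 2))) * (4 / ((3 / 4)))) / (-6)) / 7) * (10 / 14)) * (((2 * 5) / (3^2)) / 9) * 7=25 * sqrt(209) / 6804 + 897 / 308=2.97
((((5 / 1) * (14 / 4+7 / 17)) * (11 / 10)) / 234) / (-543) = -0.00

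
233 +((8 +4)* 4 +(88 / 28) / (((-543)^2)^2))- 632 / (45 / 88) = -2905563086526823 / 3042757648035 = -954.91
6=6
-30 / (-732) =0.04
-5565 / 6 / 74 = -1855 / 148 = -12.53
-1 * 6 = -6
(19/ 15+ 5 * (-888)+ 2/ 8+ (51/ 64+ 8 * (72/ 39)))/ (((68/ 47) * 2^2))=-2594306329/ 3394560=-764.25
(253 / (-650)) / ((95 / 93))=-23529 / 61750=-0.38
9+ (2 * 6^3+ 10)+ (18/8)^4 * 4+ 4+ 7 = 36129/64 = 564.52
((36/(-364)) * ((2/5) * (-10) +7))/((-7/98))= 54/13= 4.15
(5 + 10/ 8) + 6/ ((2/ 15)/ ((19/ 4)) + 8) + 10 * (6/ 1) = 76645/ 1144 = 67.00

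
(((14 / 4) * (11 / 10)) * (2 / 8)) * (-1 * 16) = -77 / 5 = -15.40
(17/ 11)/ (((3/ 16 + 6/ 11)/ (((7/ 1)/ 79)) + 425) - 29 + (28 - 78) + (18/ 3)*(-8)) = 1904/ 377327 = 0.01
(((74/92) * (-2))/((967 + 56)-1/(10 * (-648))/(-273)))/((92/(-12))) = 196363440/957346069151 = 0.00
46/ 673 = 0.07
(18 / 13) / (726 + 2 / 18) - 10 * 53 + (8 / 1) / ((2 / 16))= -39588868 / 84955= -466.00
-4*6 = -24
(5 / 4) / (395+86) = 5 / 1924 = 0.00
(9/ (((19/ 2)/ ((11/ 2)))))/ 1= 99/ 19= 5.21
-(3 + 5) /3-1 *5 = -23 /3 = -7.67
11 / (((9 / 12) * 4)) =11 / 3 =3.67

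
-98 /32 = -49 /16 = -3.06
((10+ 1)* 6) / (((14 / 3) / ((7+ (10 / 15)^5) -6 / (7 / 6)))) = 37213 / 1323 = 28.13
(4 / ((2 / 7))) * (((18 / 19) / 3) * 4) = 17.68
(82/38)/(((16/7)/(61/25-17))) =-26117/1900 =-13.75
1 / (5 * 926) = 1 / 4630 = 0.00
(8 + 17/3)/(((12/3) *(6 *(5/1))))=41/360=0.11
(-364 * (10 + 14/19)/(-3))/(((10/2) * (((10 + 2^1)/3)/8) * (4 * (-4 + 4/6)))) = -18564/475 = -39.08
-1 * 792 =-792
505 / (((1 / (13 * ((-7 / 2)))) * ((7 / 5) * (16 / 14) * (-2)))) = 229775 / 32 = 7180.47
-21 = -21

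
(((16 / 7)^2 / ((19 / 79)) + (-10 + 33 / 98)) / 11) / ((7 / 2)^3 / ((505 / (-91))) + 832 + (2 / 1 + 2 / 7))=15119700 / 11399261489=0.00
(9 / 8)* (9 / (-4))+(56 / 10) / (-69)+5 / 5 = -17801 / 11040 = -1.61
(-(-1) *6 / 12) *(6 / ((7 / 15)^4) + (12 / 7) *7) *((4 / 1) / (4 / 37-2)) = -12304794 / 84035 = -146.42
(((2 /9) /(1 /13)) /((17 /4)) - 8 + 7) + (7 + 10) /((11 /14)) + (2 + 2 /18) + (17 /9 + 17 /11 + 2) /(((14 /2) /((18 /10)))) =1462294 /58905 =24.82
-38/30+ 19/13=38/195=0.19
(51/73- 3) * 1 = -168/73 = -2.30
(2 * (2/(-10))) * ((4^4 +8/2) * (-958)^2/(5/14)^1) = -1336264384/5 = -267252876.80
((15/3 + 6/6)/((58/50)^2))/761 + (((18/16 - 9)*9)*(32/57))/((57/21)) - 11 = -5926975513/231040361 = -25.65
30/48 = 5/8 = 0.62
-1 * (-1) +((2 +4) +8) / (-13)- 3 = -3.08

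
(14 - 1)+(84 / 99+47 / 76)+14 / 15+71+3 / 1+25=478193 / 4180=114.40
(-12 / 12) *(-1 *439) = 439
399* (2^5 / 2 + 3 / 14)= 12939 / 2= 6469.50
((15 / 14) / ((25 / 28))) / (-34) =-3 / 85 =-0.04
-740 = -740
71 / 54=1.31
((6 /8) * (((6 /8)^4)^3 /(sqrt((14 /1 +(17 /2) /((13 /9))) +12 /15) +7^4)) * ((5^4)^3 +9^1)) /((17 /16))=3374810494892407935 /1484336747511808 - 21624390445599 * sqrt(349570) /2968673495023616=2269.31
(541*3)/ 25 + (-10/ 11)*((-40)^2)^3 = -1023999982147/ 275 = -3723636298.72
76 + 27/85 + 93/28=189541/2380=79.64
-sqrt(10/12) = -sqrt(30)/6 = -0.91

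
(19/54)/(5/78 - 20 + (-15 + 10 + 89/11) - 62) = -0.00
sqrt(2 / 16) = sqrt(2) / 4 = 0.35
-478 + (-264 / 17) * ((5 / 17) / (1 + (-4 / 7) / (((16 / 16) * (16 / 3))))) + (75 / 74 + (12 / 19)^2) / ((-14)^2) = -3655168456993 / 7565939080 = -483.11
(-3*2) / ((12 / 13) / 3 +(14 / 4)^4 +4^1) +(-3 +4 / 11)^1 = -2603 / 973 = -2.68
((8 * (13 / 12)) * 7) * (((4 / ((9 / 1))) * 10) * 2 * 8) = 116480 / 27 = 4314.07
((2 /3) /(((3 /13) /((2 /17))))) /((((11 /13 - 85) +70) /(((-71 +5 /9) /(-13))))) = -4121 /31671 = -0.13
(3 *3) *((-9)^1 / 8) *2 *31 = -2511 / 4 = -627.75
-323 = -323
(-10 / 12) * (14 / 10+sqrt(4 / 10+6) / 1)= -2 * sqrt(10) / 3 - 7 / 6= -3.27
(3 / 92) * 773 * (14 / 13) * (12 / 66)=16233 / 3289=4.94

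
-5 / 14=-0.36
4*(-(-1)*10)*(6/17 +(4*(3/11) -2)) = -4160/187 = -22.25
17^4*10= 835210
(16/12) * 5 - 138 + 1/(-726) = -31783/242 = -131.33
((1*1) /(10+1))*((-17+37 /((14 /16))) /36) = 59 /924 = 0.06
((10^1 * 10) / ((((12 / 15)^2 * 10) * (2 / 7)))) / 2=875 / 32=27.34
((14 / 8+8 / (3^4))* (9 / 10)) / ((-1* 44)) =-599 / 15840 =-0.04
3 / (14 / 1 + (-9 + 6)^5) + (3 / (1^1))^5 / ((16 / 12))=166929 / 916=182.24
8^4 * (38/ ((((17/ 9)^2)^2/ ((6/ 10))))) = 3063619584/ 417605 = 7336.17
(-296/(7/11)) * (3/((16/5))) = -436.07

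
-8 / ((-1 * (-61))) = -8 / 61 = -0.13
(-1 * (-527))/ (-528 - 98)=-527/ 626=-0.84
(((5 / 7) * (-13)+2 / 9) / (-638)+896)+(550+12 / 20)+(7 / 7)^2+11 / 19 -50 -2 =5331265823 / 3818430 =1396.19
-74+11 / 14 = -1025 / 14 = -73.21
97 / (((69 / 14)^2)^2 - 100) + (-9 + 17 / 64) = -10284979711 / 1204833344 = -8.54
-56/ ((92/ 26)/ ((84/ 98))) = -312/ 23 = -13.57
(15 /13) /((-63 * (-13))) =5 /3549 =0.00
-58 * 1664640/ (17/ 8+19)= -772392960/ 169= -4570372.54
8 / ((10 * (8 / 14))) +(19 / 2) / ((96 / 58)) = 3427 / 480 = 7.14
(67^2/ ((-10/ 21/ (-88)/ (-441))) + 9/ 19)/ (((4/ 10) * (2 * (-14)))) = 34754717799/ 1064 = 32664208.46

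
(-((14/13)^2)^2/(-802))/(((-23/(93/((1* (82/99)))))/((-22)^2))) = -42797229552/10800142223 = -3.96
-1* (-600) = 600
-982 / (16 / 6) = -368.25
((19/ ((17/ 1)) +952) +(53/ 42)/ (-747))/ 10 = 508352021/ 5333580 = 95.31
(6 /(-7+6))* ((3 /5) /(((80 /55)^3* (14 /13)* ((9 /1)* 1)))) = -17303 /143360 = -0.12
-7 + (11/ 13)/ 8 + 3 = -405/ 104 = -3.89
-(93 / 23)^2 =-8649 / 529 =-16.35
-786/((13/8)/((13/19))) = -6288/19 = -330.95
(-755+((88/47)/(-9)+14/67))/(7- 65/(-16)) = -342358864/5016357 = -68.25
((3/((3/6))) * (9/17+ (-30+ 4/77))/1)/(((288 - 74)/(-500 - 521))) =117953067/140063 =842.14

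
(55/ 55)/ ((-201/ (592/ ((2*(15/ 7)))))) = -0.69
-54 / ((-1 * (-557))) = -54 / 557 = -0.10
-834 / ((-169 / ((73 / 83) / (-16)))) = -30441 / 112216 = -0.27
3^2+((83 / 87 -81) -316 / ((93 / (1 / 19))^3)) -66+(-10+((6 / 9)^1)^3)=-23479281979609 / 159995455227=-146.75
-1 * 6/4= -3/2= -1.50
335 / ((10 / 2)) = 67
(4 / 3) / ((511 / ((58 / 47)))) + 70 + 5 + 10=6124567 / 72051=85.00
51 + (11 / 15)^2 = 11596 / 225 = 51.54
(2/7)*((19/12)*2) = 19/21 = 0.90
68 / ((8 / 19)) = 323 / 2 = 161.50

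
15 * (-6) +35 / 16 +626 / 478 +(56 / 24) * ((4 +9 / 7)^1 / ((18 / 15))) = -2623363 / 34416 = -76.23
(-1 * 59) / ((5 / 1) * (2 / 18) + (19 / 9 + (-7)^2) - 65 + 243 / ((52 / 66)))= -4602 / 23017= -0.20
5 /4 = 1.25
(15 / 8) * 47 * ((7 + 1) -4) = 705 / 2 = 352.50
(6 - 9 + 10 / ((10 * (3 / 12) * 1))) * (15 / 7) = 15 / 7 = 2.14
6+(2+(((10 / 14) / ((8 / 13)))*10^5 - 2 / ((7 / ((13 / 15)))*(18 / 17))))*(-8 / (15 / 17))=-1052390.97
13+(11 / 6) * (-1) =67 / 6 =11.17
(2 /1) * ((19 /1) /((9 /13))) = 494 /9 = 54.89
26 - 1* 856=-830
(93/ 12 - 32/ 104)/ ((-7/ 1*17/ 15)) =-5805/ 6188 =-0.94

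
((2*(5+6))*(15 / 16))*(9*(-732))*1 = -271755 / 2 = -135877.50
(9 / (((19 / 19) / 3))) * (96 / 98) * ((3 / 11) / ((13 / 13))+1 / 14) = 34344 / 3773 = 9.10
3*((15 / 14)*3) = 135 / 14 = 9.64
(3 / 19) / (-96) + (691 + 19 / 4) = 423015 / 608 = 695.75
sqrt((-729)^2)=729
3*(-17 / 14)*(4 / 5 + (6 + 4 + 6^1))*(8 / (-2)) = 1224 / 5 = 244.80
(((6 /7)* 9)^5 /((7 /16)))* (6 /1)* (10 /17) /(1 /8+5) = 43004.01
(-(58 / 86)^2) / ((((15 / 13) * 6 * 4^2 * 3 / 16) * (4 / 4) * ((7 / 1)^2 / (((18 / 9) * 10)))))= -21866 / 2446227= -0.01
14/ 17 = 0.82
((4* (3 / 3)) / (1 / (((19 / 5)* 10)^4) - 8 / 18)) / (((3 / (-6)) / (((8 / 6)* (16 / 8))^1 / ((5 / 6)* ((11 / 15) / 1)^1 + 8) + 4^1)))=100286701056 / 1292782925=77.57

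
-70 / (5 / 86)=-1204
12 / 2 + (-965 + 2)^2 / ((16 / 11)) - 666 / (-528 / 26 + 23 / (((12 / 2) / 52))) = 35612024313 / 55856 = 637568.47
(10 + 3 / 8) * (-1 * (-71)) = 5893 / 8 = 736.62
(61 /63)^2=3721 /3969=0.94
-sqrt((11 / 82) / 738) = -0.01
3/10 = 0.30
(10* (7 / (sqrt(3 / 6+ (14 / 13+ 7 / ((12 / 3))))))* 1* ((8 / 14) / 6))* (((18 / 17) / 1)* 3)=720* sqrt(2249) / 2941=11.61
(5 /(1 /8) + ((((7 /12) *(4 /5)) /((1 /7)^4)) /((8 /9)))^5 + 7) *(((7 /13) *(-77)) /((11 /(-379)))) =6051911436594505976520291671 /1331200000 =4546207509461017109.77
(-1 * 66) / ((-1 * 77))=6 / 7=0.86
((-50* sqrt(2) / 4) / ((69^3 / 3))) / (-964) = 25* sqrt(2) / 211121784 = 0.00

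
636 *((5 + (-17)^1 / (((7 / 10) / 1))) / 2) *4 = -171720 / 7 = -24531.43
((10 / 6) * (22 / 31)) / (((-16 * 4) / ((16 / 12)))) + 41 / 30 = 14977 / 11160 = 1.34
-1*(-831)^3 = 573856191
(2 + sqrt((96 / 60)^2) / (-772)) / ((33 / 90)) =11568 / 2123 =5.45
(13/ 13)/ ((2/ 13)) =13/ 2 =6.50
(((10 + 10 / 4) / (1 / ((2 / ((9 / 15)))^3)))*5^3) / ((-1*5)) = -312500 / 27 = -11574.07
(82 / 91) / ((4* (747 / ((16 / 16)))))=41 / 135954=0.00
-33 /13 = -2.54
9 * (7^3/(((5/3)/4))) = 7408.80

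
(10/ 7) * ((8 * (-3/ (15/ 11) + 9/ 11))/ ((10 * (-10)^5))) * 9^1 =171/ 1203125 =0.00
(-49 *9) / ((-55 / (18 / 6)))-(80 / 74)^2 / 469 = 849358703 / 35313355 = 24.05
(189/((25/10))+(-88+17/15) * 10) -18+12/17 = -206642/255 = -810.36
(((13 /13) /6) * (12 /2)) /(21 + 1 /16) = 16 /337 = 0.05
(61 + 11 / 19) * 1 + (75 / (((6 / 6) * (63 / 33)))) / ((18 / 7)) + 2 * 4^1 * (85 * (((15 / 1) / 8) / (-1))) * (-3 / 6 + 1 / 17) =109330 / 171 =639.36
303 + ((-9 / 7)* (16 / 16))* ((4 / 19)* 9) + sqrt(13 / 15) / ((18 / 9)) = sqrt(195) / 30 + 39975 / 133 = 301.03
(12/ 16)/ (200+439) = 1/ 852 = 0.00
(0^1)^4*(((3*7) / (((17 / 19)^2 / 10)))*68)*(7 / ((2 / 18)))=0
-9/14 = -0.64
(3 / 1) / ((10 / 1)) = 3 / 10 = 0.30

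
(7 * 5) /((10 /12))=42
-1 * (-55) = 55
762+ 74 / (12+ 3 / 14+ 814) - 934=-1988488 / 11567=-171.91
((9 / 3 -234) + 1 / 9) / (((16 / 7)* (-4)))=25.25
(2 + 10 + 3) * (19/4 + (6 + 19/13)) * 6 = 28575/26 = 1099.04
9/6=3/2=1.50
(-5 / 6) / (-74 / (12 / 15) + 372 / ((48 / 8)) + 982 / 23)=-115 / 1683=-0.07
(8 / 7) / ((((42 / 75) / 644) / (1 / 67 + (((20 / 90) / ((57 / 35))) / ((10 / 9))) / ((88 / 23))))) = 18173450 / 294063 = 61.80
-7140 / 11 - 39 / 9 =-21563 / 33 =-653.42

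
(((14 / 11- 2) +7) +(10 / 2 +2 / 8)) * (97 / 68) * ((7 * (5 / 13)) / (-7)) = -18915 / 2992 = -6.32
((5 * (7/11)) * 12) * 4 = 1680/11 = 152.73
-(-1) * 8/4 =2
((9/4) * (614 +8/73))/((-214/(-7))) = 45.20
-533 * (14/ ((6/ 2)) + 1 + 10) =-25051/ 3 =-8350.33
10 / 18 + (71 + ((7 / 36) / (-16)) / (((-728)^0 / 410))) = 6391 / 96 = 66.57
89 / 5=17.80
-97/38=-2.55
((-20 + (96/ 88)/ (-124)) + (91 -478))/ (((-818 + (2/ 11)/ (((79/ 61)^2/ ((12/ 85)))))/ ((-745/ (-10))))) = 5485137979675/ 147969656506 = 37.07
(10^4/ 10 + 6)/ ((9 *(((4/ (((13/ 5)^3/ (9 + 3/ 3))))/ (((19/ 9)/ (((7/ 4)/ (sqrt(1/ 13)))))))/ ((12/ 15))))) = 6460532 *sqrt(13)/ 1771875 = 13.15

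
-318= -318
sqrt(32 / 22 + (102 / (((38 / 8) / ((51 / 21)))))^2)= 4 *sqrt(364012055) / 1463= 52.16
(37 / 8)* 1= 37 / 8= 4.62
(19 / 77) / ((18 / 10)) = 95 / 693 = 0.14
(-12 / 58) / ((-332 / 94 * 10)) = 141 / 24070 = 0.01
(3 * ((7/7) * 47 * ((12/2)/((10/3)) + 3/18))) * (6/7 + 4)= 1346.89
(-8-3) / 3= -11 / 3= -3.67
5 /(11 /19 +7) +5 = 815 /144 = 5.66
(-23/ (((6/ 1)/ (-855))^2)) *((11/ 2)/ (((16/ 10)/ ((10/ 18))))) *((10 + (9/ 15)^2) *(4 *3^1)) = -1774143525/ 16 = -110883970.31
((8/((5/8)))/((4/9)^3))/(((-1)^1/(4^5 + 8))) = -752328/5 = -150465.60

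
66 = 66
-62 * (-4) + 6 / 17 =4222 / 17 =248.35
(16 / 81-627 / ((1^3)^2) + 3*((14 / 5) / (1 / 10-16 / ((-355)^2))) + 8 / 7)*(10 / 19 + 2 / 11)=-127109517764 / 331452891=-383.49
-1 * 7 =-7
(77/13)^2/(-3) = -5929/507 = -11.69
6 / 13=0.46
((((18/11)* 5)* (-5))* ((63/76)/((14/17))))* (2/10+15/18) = -71145/1672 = -42.55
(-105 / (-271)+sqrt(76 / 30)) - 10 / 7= -1975 / 1897+sqrt(570) / 15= 0.55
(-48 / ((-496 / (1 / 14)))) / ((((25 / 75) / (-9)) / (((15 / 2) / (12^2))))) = -135 / 13888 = -0.01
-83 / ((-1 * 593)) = 83 / 593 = 0.14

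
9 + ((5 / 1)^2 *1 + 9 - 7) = 36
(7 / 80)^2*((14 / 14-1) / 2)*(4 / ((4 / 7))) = 0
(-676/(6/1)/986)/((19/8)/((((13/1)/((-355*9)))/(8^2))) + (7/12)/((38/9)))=333944/109175353353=0.00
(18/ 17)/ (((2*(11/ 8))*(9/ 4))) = 32/ 187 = 0.17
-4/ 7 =-0.57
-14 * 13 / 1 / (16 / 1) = -91 / 8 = -11.38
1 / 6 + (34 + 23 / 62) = 3212 / 93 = 34.54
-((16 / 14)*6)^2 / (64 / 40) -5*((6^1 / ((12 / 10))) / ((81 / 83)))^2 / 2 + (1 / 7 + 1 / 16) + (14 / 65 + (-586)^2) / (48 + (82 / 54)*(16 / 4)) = 763424729758973 / 122037224400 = 6255.67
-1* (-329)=329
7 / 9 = 0.78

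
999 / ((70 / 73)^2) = 5323671 / 4900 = 1086.46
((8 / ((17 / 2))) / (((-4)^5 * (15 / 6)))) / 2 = -1 / 5440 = -0.00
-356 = -356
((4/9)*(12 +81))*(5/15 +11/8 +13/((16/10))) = 3658/9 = 406.44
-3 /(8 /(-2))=3 /4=0.75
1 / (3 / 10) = 10 / 3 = 3.33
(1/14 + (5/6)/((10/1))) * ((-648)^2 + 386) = 65044.88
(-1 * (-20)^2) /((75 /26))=-416 /3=-138.67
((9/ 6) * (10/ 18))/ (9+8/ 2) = 5/ 78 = 0.06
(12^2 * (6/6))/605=144/605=0.24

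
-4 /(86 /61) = -122 /43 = -2.84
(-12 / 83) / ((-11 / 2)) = 24 / 913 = 0.03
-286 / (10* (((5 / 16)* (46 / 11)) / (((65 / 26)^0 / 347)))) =-12584 / 199525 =-0.06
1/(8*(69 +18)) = 1/696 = 0.00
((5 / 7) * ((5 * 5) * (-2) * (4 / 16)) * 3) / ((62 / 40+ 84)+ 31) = -1250 / 5439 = -0.23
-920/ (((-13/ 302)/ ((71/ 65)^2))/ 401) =112327433488/ 10985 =10225528.77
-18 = -18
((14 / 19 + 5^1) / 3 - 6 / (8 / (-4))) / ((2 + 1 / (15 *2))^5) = 2268000000 / 16047329719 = 0.14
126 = 126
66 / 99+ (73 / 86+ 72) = 18967 / 258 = 73.52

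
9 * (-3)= -27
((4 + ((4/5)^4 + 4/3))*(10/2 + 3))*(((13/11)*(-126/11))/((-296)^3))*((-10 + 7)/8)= -551187/61290130000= -0.00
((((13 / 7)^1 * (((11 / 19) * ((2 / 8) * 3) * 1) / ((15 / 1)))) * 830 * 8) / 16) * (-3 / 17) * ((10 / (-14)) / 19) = 178035 / 1202852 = 0.15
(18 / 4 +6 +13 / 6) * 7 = 266 / 3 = 88.67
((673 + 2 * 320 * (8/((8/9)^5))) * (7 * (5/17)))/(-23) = -11087335/12512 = -886.14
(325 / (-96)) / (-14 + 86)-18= -124741 / 6912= -18.05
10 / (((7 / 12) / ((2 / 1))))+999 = 7233 / 7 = 1033.29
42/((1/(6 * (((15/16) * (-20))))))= -4725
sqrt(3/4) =sqrt(3)/2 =0.87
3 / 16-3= -45 / 16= -2.81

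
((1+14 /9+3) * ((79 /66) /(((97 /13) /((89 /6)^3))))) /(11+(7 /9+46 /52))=235301027975 /1024332804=229.71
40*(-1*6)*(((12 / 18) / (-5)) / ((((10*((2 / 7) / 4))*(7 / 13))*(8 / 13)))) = 676 / 5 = 135.20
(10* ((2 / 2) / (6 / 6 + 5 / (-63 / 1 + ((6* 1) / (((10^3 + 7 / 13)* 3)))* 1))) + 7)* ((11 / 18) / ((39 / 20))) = 6737405 / 1203579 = 5.60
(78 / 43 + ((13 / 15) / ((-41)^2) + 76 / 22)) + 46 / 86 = 69221324 / 11926695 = 5.80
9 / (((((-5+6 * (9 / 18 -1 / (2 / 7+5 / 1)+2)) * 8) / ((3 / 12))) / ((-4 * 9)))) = -2997 / 2624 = -1.14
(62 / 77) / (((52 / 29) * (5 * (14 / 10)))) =899 / 14014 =0.06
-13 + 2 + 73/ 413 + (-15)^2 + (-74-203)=-25946/ 413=-62.82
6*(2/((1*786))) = 2/131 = 0.02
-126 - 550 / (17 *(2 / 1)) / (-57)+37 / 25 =-3009622 / 24225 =-124.24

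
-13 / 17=-0.76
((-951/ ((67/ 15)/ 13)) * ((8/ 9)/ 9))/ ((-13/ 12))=50720/ 201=252.34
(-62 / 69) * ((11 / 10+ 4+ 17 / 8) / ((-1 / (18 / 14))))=26877 / 3220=8.35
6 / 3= 2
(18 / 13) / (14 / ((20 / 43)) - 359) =-180 / 42757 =-0.00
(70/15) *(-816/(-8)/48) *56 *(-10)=-16660/3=-5553.33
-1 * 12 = -12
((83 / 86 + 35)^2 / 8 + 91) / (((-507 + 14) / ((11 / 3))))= -164460307 / 87509472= -1.88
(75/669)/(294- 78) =0.00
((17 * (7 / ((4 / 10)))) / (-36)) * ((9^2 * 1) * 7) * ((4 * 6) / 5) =-22491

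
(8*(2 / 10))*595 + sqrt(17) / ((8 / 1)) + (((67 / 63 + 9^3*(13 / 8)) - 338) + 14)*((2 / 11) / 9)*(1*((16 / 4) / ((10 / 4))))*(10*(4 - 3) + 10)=sqrt(17) / 8 + 855632 / 567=1509.57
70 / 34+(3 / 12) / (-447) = 62563 / 30396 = 2.06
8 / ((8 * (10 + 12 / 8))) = 2 / 23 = 0.09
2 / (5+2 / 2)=0.33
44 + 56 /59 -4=2416 /59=40.95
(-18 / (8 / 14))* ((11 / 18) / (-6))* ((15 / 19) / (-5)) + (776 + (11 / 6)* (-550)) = -106175 / 456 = -232.84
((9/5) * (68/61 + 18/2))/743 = 5553/226615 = 0.02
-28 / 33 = -0.85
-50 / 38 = -25 / 19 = -1.32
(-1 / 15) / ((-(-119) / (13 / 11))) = -13 / 19635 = -0.00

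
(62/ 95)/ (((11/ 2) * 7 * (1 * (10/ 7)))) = 62/ 5225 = 0.01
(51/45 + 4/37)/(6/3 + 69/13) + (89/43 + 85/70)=109629439/31740450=3.45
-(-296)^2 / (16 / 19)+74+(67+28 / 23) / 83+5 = -198467616 / 1909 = -103964.18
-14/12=-7/6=-1.17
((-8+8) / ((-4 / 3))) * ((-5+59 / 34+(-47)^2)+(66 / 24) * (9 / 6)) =0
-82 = -82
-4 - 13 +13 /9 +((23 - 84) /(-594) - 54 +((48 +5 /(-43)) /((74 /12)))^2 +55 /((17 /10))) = 592863591533 /25560875538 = 23.19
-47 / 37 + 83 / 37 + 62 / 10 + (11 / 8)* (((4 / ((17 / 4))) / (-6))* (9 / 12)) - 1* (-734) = 9321921 / 12580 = 741.01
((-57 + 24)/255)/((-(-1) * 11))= -1/85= -0.01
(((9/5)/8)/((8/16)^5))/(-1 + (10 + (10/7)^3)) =12348/20435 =0.60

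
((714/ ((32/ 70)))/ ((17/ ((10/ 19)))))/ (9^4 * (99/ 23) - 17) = 84525/ 49335248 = 0.00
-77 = -77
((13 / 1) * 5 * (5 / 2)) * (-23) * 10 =-37375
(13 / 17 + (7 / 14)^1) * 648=13932 / 17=819.53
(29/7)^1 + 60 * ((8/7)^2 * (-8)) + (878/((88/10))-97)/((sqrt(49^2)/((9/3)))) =-622.63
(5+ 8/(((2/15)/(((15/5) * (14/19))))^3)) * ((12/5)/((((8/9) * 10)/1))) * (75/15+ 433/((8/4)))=598244473899/274360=2180509.09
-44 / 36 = -11 / 9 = -1.22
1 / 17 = 0.06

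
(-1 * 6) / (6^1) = -1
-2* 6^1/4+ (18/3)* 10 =57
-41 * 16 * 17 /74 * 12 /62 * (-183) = 5337.79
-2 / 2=-1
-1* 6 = -6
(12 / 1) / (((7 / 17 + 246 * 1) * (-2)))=-102 / 4189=-0.02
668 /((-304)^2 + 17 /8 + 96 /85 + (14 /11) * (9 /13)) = 64956320 /8986933979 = 0.01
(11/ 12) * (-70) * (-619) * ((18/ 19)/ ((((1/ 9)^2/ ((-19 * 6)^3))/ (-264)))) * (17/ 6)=3377693227376160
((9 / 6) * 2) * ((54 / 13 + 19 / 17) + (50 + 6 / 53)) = 1946163 / 11713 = 166.15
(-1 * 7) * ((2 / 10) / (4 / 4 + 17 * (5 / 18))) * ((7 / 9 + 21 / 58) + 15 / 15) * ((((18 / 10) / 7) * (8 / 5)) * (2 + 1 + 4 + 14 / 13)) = -1688904 / 970775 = -1.74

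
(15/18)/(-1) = -5/6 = -0.83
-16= -16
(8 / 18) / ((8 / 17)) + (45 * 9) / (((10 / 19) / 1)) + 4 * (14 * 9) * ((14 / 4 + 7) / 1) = 6062.44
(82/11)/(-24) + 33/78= 193/1716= 0.11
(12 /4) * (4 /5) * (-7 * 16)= -1344 /5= -268.80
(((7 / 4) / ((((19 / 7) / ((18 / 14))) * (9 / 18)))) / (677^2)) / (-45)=-0.00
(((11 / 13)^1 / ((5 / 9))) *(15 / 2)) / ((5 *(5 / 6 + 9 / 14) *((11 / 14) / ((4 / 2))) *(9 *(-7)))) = -126 / 2015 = -0.06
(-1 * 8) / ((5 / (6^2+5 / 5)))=-296 / 5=-59.20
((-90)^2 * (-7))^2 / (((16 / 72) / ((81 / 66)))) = 195304567500 / 11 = 17754960681.82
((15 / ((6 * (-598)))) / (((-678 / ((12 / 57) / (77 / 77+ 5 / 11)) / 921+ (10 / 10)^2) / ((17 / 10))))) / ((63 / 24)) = 57409 / 86643921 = 0.00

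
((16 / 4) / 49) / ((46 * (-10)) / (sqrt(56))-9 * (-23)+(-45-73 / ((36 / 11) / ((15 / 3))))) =-25920 * sqrt(14) / 23794351-11376 / 3399193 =-0.01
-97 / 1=-97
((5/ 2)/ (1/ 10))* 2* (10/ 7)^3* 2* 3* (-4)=-1200000/ 343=-3498.54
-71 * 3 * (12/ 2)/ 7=-1278/ 7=-182.57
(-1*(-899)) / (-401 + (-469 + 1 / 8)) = -7192 / 6959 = -1.03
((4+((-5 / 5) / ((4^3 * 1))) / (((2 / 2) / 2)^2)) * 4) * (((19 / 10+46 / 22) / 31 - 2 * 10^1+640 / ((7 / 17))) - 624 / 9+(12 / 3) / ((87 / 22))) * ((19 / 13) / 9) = 3749.81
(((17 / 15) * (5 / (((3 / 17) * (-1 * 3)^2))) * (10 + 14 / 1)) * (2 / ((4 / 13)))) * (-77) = -1157156 / 27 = -42857.63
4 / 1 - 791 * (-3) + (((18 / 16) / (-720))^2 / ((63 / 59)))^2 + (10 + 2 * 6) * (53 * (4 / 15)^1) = 1789861753257987481 / 665887703040000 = 2687.93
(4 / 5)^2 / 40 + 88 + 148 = 29502 / 125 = 236.02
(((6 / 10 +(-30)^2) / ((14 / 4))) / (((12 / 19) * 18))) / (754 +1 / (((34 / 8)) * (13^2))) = 81935087 / 2729469960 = 0.03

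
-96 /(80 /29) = -174 /5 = -34.80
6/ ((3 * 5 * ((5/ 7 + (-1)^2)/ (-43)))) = -301/ 30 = -10.03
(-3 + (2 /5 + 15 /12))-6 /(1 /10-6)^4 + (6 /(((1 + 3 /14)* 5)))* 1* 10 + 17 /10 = 42135898919 /4119902740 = 10.23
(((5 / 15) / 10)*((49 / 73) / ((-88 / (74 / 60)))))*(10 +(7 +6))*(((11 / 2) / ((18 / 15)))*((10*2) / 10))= -41699 / 630720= -0.07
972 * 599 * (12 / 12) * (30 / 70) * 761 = 1329226524 / 7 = 189889503.43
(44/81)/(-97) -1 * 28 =-28.01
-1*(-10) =10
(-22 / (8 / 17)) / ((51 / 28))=-77 / 3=-25.67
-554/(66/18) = -151.09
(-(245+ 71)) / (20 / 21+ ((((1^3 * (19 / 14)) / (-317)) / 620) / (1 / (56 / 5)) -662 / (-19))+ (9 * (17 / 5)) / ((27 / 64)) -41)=-2581307225 / 549979707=-4.69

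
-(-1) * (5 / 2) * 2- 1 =4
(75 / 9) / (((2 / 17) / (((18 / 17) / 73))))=75 / 73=1.03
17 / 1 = 17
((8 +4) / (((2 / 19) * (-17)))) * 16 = -1824 / 17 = -107.29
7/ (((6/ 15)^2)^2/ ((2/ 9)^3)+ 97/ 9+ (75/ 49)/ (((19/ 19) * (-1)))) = 1929375/ 3191728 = 0.60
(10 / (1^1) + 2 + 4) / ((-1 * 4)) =-4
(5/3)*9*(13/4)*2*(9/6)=585/4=146.25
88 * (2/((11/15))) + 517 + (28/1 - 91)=694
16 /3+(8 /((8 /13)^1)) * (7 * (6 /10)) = 899 /15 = 59.93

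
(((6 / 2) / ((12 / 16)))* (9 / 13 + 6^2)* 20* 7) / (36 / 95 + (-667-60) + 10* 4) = -8458800 / 282659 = -29.93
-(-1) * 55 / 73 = 55 / 73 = 0.75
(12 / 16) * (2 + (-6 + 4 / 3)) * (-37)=74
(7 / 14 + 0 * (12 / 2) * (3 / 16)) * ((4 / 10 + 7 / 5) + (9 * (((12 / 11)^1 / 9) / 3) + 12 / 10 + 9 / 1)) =68 / 11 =6.18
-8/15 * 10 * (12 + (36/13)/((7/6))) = -76.66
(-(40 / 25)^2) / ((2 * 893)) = -32 / 22325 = -0.00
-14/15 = -0.93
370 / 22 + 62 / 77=1357 / 77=17.62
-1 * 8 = -8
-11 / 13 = -0.85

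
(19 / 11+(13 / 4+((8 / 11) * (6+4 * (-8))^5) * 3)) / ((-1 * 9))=126734653 / 44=2880333.02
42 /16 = 21 /8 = 2.62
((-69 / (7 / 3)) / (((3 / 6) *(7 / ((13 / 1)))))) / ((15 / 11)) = -19734 / 245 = -80.55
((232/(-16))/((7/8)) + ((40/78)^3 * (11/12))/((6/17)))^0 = 1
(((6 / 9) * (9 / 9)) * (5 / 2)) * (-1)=-5 / 3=-1.67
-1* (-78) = 78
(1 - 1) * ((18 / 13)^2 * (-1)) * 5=0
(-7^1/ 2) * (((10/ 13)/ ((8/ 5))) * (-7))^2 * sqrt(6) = -214375 * sqrt(6)/ 5408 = -97.10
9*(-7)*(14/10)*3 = -1323/5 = -264.60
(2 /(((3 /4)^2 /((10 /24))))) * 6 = 80 /9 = 8.89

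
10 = 10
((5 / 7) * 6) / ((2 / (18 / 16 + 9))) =1215 / 56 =21.70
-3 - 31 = -34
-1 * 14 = -14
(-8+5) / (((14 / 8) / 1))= -1.71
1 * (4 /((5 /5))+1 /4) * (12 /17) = 3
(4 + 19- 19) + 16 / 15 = 76 / 15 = 5.07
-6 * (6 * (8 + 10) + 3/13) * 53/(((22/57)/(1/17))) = -12751641/2431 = -5245.43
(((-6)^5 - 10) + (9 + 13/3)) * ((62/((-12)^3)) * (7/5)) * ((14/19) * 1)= 17710021/61560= 287.69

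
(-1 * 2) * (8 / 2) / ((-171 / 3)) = 8 / 57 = 0.14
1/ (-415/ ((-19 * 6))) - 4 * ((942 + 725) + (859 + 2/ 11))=-46126826/ 4565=-10104.45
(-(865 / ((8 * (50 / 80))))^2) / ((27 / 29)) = -867941 / 27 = -32145.96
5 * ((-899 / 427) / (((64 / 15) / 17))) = -1146225 / 27328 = -41.94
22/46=11/23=0.48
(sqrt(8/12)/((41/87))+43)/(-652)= -0.07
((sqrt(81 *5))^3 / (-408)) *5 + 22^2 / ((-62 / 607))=-146894 / 31 - 6075 *sqrt(5) / 136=-4838.40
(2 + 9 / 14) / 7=37 / 98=0.38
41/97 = 0.42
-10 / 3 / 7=-10 / 21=-0.48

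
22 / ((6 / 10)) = 110 / 3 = 36.67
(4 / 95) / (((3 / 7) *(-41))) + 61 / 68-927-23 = -754140119 / 794580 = -949.11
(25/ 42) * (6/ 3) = 25/ 21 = 1.19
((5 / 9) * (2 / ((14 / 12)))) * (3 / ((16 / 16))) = 20 / 7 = 2.86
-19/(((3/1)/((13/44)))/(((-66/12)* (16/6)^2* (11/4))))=5434/27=201.26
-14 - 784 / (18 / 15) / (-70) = -4.67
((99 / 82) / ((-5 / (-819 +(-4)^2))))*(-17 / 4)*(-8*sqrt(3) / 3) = 450483*sqrt(3) / 205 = 3806.14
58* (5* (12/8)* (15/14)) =6525/14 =466.07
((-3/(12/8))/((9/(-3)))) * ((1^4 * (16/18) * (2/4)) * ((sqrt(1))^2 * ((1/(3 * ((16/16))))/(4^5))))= 1/10368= 0.00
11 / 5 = 2.20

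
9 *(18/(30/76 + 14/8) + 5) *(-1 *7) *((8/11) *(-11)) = 1100232/163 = 6749.89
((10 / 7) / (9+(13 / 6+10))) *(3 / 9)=20 / 889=0.02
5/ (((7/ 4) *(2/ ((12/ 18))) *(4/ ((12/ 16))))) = 5/ 28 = 0.18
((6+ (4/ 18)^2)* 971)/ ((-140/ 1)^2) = 971/ 3240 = 0.30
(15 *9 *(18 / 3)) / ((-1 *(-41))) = 810 / 41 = 19.76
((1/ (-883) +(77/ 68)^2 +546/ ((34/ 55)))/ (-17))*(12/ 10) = -10834419969/ 173527160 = -62.44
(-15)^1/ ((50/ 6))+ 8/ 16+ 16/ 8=7/ 10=0.70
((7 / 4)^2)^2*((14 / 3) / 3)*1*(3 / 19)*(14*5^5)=367653125 / 3648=100782.11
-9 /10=-0.90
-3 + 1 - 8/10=-14/5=-2.80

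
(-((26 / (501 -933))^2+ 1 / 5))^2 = 2256345001 / 54419558400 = 0.04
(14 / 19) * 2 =28 / 19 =1.47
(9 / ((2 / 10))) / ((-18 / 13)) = -32.50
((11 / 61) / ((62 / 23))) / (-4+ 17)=253 / 49166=0.01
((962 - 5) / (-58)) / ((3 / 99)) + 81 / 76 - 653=-90929 / 76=-1196.43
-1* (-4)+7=11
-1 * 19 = -19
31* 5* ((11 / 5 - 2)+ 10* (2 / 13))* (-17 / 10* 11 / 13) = -655061 / 1690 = -387.61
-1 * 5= -5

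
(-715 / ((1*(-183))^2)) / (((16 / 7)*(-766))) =5005 / 410441184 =0.00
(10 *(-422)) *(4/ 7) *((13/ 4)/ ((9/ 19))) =-1042340/ 63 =-16545.08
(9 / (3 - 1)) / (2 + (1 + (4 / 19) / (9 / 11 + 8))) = 16587 / 11146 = 1.49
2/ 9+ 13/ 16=149/ 144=1.03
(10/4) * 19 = 47.50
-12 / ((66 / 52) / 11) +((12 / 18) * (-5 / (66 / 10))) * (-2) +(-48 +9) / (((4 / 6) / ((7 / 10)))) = -285001 / 1980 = -143.94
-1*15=-15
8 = 8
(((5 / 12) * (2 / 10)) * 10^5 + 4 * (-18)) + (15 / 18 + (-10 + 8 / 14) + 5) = 346825 / 42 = 8257.74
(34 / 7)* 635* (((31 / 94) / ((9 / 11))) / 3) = 3681095 / 8883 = 414.40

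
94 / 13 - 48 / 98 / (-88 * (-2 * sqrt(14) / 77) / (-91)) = 39 * sqrt(14) / 28 + 94 / 13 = 12.44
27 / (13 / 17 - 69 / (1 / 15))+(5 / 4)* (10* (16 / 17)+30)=7358561 / 149447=49.24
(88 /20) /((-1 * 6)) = -11 /15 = -0.73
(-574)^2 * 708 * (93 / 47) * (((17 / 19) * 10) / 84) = 43904559720 / 893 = 49165240.45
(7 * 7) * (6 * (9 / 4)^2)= 1488.38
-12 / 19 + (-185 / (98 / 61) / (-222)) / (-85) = -121111 / 189924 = -0.64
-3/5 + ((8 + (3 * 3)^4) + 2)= 32852/5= 6570.40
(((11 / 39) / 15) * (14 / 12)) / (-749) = -11 / 375570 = -0.00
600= 600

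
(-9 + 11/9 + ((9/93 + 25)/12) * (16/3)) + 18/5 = 3244/465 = 6.98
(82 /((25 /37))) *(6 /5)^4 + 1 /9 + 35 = 40326076 /140625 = 286.76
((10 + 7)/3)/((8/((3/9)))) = 17/72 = 0.24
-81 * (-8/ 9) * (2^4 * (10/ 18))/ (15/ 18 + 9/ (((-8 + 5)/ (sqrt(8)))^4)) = 11520/ 143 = 80.56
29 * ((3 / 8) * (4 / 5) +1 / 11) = 1247 / 110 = 11.34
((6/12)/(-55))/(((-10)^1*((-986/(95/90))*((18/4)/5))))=-19/17570520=-0.00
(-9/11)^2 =81/121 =0.67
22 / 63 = 0.35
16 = 16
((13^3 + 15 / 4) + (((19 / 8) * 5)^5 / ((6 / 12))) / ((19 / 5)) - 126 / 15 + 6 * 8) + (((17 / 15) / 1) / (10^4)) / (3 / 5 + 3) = 34981394398579 / 276480000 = 126524.14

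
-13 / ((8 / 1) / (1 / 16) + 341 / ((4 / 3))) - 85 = -130527 / 1535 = -85.03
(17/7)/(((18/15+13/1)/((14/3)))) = 0.80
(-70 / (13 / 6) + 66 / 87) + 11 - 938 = -361373 / 377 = -958.55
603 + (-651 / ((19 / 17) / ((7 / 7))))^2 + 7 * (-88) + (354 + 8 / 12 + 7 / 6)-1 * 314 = 734933387 / 2166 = 339304.43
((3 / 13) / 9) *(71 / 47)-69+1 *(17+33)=-34756 / 1833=-18.96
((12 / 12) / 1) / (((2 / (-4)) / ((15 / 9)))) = -10 / 3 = -3.33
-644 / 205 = -3.14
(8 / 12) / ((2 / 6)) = 2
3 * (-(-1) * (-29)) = -87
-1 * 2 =-2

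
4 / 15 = 0.27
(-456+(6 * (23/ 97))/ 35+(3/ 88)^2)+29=-11225106533/ 26290880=-426.96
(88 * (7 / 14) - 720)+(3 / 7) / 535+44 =-2366837 / 3745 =-632.00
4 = 4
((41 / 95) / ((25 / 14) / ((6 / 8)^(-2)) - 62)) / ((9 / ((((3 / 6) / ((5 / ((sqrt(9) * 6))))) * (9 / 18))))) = -4592 / 6489925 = -0.00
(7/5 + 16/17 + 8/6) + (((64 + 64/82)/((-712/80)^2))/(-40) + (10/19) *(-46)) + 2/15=-32135120411/1573467045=-20.42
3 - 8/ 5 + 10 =57/ 5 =11.40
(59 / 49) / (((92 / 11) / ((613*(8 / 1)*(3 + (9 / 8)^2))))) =15515643 / 5152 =3011.58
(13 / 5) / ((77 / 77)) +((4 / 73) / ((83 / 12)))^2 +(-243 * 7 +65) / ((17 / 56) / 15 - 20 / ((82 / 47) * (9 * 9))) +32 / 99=27651036798378306947 / 2049476981637195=13491.75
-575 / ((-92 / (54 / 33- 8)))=-39.77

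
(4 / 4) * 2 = 2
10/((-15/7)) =-14/3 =-4.67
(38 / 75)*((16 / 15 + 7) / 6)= 2299 / 3375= 0.68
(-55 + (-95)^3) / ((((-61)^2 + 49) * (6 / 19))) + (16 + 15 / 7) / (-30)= -28533487 / 39585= -720.82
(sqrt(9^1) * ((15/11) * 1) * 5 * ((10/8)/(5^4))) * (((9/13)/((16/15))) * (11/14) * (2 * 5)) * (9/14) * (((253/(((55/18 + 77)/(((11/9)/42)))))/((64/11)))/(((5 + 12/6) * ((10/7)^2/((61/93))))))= 41252409/423830650880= 0.00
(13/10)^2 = 169/100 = 1.69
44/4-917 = -906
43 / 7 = 6.14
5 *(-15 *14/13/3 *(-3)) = 1050/13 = 80.77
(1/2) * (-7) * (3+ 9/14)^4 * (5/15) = -2255067/10976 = -205.45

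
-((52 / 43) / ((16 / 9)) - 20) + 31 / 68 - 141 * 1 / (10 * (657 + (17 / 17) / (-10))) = 94858393 / 4801939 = 19.75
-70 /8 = -35 /4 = -8.75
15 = 15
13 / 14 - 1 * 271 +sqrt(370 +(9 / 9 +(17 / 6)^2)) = -3781 / 14 +sqrt(13645) / 6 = -250.60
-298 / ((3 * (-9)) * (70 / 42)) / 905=0.01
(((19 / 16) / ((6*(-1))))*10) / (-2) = 95 / 96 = 0.99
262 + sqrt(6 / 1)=sqrt(6) + 262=264.45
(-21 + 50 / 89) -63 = -7426 / 89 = -83.44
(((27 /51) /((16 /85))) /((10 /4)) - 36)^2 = 77841 /64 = 1216.27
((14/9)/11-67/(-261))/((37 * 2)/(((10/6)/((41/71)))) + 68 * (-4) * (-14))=45085/434140498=0.00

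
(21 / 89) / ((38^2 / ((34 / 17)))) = 21 / 64258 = 0.00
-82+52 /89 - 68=-13298 /89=-149.42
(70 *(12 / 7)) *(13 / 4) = 390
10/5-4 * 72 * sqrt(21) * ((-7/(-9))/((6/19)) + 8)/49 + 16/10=18/5-9040 * sqrt(21)/147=-278.21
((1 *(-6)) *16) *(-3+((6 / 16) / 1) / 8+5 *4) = -3273 / 2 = -1636.50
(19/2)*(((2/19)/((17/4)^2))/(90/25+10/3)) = 30/3757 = 0.01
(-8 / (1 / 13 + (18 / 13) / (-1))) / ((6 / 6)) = 104 / 17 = 6.12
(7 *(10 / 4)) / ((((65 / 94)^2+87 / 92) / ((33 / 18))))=19560695 / 868074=22.53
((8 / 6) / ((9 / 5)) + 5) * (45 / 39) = 775 / 117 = 6.62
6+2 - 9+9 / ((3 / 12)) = 35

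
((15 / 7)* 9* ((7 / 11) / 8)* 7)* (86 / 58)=40635 / 2552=15.92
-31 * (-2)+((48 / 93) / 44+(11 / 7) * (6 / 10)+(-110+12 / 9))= -1636721 / 35805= -45.71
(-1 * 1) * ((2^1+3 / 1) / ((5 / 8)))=-8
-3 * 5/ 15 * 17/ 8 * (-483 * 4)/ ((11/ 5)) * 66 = 123165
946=946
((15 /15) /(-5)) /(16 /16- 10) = 1 /45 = 0.02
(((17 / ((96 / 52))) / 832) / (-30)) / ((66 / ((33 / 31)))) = -17 / 2856960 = -0.00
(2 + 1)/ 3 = 1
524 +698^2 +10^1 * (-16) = 487568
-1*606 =-606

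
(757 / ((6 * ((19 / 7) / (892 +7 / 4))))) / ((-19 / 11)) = -208383175 / 8664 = -24051.61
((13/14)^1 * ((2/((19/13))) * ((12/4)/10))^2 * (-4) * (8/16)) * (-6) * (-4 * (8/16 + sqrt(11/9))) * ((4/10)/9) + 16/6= 2368816/947625 - 35152 * sqrt(11)/315875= 2.13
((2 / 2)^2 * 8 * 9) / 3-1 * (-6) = 30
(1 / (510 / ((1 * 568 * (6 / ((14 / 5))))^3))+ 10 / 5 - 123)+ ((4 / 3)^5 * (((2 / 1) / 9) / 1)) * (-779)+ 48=45076244507467 / 12752397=3534727.20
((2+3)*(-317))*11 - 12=-17447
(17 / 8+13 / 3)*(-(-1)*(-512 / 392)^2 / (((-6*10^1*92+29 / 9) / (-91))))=3095040 / 17030293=0.18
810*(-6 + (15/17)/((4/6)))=-64395/17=-3787.94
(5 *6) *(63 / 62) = 945 / 31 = 30.48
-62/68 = -31/34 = -0.91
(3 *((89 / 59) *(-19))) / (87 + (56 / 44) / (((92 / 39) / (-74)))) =-427823 / 234230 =-1.83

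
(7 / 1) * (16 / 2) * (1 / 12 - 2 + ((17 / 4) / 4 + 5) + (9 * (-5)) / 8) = -497 / 6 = -82.83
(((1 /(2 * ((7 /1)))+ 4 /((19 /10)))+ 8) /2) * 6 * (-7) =-8121 /38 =-213.71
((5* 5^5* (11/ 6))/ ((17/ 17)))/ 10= 34375/ 12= 2864.58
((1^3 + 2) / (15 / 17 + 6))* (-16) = -272 / 39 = -6.97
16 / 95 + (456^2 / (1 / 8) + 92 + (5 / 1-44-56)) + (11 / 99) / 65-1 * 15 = 18489470941 / 11115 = 1663470.17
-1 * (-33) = 33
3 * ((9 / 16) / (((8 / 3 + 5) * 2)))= 81 / 736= 0.11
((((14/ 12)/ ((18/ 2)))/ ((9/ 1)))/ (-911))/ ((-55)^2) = -7/ 1339306650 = -0.00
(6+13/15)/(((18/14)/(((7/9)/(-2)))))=-5047/2430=-2.08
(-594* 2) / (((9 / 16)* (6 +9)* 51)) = -704 / 255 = -2.76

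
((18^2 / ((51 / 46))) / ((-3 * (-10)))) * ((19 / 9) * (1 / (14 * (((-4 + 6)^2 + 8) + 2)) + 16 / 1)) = 1370869 / 4165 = 329.14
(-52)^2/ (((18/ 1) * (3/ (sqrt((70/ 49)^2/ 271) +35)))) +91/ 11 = 13520 * sqrt(271)/ 51219 +522977/ 297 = 1765.21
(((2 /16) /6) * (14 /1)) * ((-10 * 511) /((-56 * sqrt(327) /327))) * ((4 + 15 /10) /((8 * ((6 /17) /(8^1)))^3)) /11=12552715 * sqrt(327) /41472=5473.39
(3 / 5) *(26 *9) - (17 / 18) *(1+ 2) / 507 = 2135399 / 15210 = 140.39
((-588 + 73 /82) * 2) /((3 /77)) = -30138.30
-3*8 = -24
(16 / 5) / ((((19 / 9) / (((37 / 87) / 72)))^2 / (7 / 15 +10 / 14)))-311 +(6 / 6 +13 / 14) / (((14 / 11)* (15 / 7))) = -254354074397 / 819722700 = -310.29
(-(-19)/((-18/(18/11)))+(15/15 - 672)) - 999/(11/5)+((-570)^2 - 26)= 3561219/11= 323747.18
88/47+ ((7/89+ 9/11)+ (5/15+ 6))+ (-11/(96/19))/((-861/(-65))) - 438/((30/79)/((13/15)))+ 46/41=-94087971182021/95081263200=-989.55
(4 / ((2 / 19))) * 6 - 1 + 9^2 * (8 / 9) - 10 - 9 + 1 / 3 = 841 / 3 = 280.33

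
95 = 95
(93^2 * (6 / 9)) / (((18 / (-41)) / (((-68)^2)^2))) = -842447595776 / 3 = -280815865258.67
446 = 446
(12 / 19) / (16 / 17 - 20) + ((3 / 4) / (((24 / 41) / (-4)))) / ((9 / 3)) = -1.74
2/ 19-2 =-36/ 19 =-1.89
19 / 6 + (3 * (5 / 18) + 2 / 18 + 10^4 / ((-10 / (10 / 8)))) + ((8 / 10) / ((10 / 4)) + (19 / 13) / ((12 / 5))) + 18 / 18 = -14554331 / 11700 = -1243.96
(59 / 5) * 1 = 59 / 5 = 11.80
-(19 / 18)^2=-361 / 324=-1.11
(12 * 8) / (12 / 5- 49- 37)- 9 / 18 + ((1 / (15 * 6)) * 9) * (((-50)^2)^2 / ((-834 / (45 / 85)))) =-393503107 / 987734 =-398.39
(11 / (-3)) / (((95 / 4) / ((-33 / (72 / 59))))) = 4.17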